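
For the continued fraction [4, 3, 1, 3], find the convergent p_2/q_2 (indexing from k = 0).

Using pₖ = aₖpₖ₋₁ + pₖ₋₂, qₖ = aₖqₖ₋₁ + qₖ₋₂ (with p₋₁=1, p₋₂=0, q₋₁=0, q₋₂=1):
  k=0: a=4, p=4, q=1
  k=1: a=3, p=13, q=3
  k=2: a=1, p=17, q=4

17/4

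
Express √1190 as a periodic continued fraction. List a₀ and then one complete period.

a₀ = ⌊√1190⌋ = 34.
With m₀=0, d₀=1 and mₖ₊₁ = dₖaₖ − mₖ, dₖ₊₁ = (n − mₖ₊₁²)/dₖ, aₖ₊₁ = ⌊(a₀+mₖ₊₁)/dₖ₊₁⌋:
  k=1: m=34, d=34, a=2
  k=2: m=34, d=1, a=68
d=1 and a=2a₀=68 at k=2, so the next step gives (m, d) = (34, 34) again — its k=1 value — and the period has length 2.

[34; 2, 68]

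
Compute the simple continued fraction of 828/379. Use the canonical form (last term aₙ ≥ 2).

828 = 2×379 + 70
379 = 5×70 + 29
70 = 2×29 + 12
29 = 2×12 + 5
12 = 2×5 + 2
5 = 2×2 + 1
2 = 2×1 + 0  (stop)
So 828/379 = [2; 5, 2, 2, 2, 2, 2].

[2; 5, 2, 2, 2, 2, 2]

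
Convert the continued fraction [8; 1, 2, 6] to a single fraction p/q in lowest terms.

165/19

Using pₖ = aₖpₖ₋₁ + pₖ₋₂ and qₖ = aₖqₖ₋₁ + qₖ₋₂:
  k=0: a=8, p=8, q=1
  k=1: a=1, p=9, q=1
  k=2: a=2, p=26, q=3
  k=3: a=6, p=165, q=19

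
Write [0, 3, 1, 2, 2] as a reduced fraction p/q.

7/26

Using pₖ = aₖpₖ₋₁ + pₖ₋₂ and qₖ = aₖqₖ₋₁ + qₖ₋₂:
  k=0: a=0, p=0, q=1
  k=1: a=3, p=1, q=3
  k=2: a=1, p=1, q=4
  k=3: a=2, p=3, q=11
  k=4: a=2, p=7, q=26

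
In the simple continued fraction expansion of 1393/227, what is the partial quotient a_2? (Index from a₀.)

3

1393 = 6·227 + 31   →  a_0 = 6
227 = 7·31 + 10   →  a_1 = 7
31 = 3·10 + 1   →  a_2 = 3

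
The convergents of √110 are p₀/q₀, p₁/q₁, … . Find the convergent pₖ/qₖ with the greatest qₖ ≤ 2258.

√110 = [10; 2, 20, …] (period length 2).
Convergents:
  p_0/q_0 = 10/1
  p_1/q_1 = 21/2
  p_2/q_2 = 430/41
  p_3/q_3 = 881/84
  p_4/q_4 = 18050/1721
  p_5/q_5 = 36981/3526
q_4 = 1721 ≤ 2258 < 3526 = q_5, so the answer is 18050/1721.

18050/1721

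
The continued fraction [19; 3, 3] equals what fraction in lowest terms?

193/10

Fold from the inside: start with 3/1.
  3 + 1/3 = 10/3
  19 + 3/10 = 193/10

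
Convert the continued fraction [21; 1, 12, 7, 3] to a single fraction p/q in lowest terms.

6336/289

Fold from the inside: start with 3/1.
  7 + 1/3 = 22/3
  12 + 3/22 = 267/22
  1 + 22/267 = 289/267
  21 + 267/289 = 6336/289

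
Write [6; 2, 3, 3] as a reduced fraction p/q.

148/23

Using pₖ = aₖpₖ₋₁ + pₖ₋₂ and qₖ = aₖqₖ₋₁ + qₖ₋₂:
  k=0: a=6, p=6, q=1
  k=1: a=2, p=13, q=2
  k=2: a=3, p=45, q=7
  k=3: a=3, p=148, q=23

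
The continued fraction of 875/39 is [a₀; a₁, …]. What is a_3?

875 = 22·39 + 17   →  a_0 = 22
39 = 2·17 + 5   →  a_1 = 2
17 = 3·5 + 2   →  a_2 = 3
5 = 2·2 + 1   →  a_3 = 2

2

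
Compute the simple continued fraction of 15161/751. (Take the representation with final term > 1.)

[20; 5, 3, 15, 3]

15161 = 20*751 + 141
751 = 5*141 + 46
141 = 3*46 + 3
46 = 15*3 + 1
3 = 3*1 + 0  (stop)
So 15161/751 = [20; 5, 3, 15, 3].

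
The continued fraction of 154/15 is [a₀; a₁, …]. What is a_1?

154 = 10·15 + 4   →  a_0 = 10
15 = 3·4 + 3   →  a_1 = 3

3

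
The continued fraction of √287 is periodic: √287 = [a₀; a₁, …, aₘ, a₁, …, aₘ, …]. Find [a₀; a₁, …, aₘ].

a₀ = ⌊√287⌋ = 16.
With m₀=0, d₀=1 and mₖ₊₁ = dₖaₖ − mₖ, dₖ₊₁ = (n − mₖ₊₁²)/dₖ, aₖ₊₁ = ⌊(a₀+mₖ₊₁)/dₖ₊₁⌋:
  k=1: m=16, d=31, a=1
  k=2: m=15, d=2, a=15
  k=3: m=15, d=31, a=1
  k=4: m=16, d=1, a=32
d=1 and a=2a₀=32 at k=4, so the next step gives (m, d) = (16, 31) again — its k=1 value — and the period has length 4.

[16; 1, 15, 1, 32]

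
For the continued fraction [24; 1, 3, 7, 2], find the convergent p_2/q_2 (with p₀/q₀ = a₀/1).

99/4

Using pₖ = aₖpₖ₋₁ + pₖ₋₂, qₖ = aₖqₖ₋₁ + qₖ₋₂ (with p₋₁=1, p₋₂=0, q₋₁=0, q₋₂=1):
  k=0: a=24, p=24, q=1
  k=1: a=1, p=25, q=1
  k=2: a=3, p=99, q=4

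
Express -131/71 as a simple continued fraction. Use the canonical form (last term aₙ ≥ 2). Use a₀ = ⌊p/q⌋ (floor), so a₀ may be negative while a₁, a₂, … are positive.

-131 = -2·71 + 11
71 = 6·11 + 5
11 = 2·5 + 1
5 = 5·1 + 0  (stop)
So -131/71 = [-2; 6, 2, 5].

[-2; 6, 2, 5]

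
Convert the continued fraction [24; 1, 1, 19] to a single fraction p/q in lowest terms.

956/39

Using pₖ = aₖpₖ₋₁ + pₖ₋₂ and qₖ = aₖqₖ₋₁ + qₖ₋₂:
  k=0: a=24, p=24, q=1
  k=1: a=1, p=25, q=1
  k=2: a=1, p=49, q=2
  k=3: a=19, p=956, q=39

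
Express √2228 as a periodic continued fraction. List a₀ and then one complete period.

[47; 4, 1, 22, 1, 4, 94]

a₀ = ⌊√2228⌋ = 47.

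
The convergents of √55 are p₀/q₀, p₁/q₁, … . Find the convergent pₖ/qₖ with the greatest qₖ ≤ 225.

1283/173

√55 = [7; 2, 2, 2, 14, …] (period length 4).
Convergents:
  p_0/q_0 = 7/1
  p_1/q_1 = 15/2
  p_2/q_2 = 37/5
  p_3/q_3 = 89/12
  p_4/q_4 = 1283/173
  p_5/q_5 = 2655/358
q_4 = 173 ≤ 225 < 358 = q_5, so the answer is 1283/173.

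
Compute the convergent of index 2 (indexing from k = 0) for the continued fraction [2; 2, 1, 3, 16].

Using pₖ = aₖpₖ₋₁ + pₖ₋₂, qₖ = aₖqₖ₋₁ + qₖ₋₂ (with p₋₁=1, p₋₂=0, q₋₁=0, q₋₂=1):
  k=0: a=2, p=2, q=1
  k=1: a=2, p=5, q=2
  k=2: a=1, p=7, q=3

7/3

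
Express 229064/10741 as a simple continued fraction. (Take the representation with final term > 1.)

[21; 3, 15, 10, 11, 2]

229064 = 21×10741 + 3503
10741 = 3×3503 + 232
3503 = 15×232 + 23
232 = 10×23 + 2
23 = 11×2 + 1
2 = 2×1 + 0  (stop)
So 229064/10741 = [21; 3, 15, 10, 11, 2].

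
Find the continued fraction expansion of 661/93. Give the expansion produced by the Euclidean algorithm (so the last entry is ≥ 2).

[7; 9, 3, 3]

661 = 7×93 + 10
93 = 9×10 + 3
10 = 3×3 + 1
3 = 3×1 + 0  (stop)
So 661/93 = [7; 9, 3, 3].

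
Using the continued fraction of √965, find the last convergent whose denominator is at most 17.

√965 = [31; 15, 1, 1, 15, 62, …] (period length 5).
Convergents:
  p_0/q_0 = 31/1
  p_1/q_1 = 466/15
  p_2/q_2 = 497/16
  p_3/q_3 = 963/31
q_2 = 16 ≤ 17 < 31 = q_3, so the answer is 497/16.

497/16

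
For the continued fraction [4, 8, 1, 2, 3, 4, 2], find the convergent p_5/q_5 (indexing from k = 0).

1539/374

Using pₖ = aₖpₖ₋₁ + pₖ₋₂, qₖ = aₖqₖ₋₁ + qₖ₋₂ (with p₋₁=1, p₋₂=0, q₋₁=0, q₋₂=1):
  k=0: a=4, p=4, q=1
  k=1: a=8, p=33, q=8
  k=2: a=1, p=37, q=9
  k=3: a=2, p=107, q=26
  k=4: a=3, p=358, q=87
  k=5: a=4, p=1539, q=374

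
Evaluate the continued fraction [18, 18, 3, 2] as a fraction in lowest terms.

Using pₖ = aₖpₖ₋₁ + pₖ₋₂ and qₖ = aₖqₖ₋₁ + qₖ₋₂:
  k=0: a=18, p=18, q=1
  k=1: a=18, p=325, q=18
  k=2: a=3, p=993, q=55
  k=3: a=2, p=2311, q=128

2311/128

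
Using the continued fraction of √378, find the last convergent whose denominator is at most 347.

√378 = [19; 2, 3, 1, 4, 1, 3, 2, 38, …] (period length 8).
Convergents:
  p_0/q_0 = 19/1
  p_1/q_1 = 39/2
  p_2/q_2 = 136/7
  p_3/q_3 = 175/9
  p_4/q_4 = 836/43
  p_5/q_5 = 1011/52
  p_6/q_6 = 3869/199
  p_7/q_7 = 8749/450
q_6 = 199 ≤ 347 < 450 = q_7, so the answer is 3869/199.

3869/199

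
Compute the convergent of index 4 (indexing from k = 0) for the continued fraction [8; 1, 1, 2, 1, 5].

Using pₖ = aₖpₖ₋₁ + pₖ₋₂, qₖ = aₖqₖ₋₁ + qₖ₋₂ (with p₋₁=1, p₋₂=0, q₋₁=0, q₋₂=1):
  k=0: a=8, p=8, q=1
  k=1: a=1, p=9, q=1
  k=2: a=1, p=17, q=2
  k=3: a=2, p=43, q=5
  k=4: a=1, p=60, q=7

60/7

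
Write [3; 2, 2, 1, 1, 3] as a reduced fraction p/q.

147/43

Fold from the inside: start with 3/1.
  1 + 1/3 = 4/3
  1 + 3/4 = 7/4
  2 + 4/7 = 18/7
  2 + 7/18 = 43/18
  3 + 18/43 = 147/43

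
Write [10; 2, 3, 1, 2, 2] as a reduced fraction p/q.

616/59

Fold from the inside: start with 2/1.
  2 + 1/2 = 5/2
  1 + 2/5 = 7/5
  3 + 5/7 = 26/7
  2 + 7/26 = 59/26
  10 + 26/59 = 616/59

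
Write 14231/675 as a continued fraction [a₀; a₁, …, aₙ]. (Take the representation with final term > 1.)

[21; 12, 18, 1, 2]

14231 = 21×675 + 56
675 = 12×56 + 3
56 = 18×3 + 2
3 = 1×2 + 1
2 = 2×1 + 0  (stop)
So 14231/675 = [21; 12, 18, 1, 2].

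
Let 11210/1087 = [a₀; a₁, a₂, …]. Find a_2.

5

11210 = 10·1087 + 340   →  a_0 = 10
1087 = 3·340 + 67   →  a_1 = 3
340 = 5·67 + 5   →  a_2 = 5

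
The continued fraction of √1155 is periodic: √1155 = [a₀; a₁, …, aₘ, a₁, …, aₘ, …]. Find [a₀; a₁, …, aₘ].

[33; 1, 66]

a₀ = ⌊√1155⌋ = 33.
With m₀=0, d₀=1 and mₖ₊₁ = dₖaₖ − mₖ, dₖ₊₁ = (n − mₖ₊₁²)/dₖ, aₖ₊₁ = ⌊(a₀+mₖ₊₁)/dₖ₊₁⌋:
  k=1: m=33, d=66, a=1
  k=2: m=33, d=1, a=66
d=1 and a=2a₀=66 at k=2, so the next step gives (m, d) = (33, 66) again — its k=1 value — and the period has length 2.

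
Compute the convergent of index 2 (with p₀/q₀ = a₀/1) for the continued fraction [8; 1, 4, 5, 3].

Using pₖ = aₖpₖ₋₁ + pₖ₋₂, qₖ = aₖqₖ₋₁ + qₖ₋₂ (with p₋₁=1, p₋₂=0, q₋₁=0, q₋₂=1):
  k=0: a=8, p=8, q=1
  k=1: a=1, p=9, q=1
  k=2: a=4, p=44, q=5

44/5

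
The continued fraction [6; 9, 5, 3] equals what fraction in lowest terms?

898/147

Fold from the inside: start with 3/1.
  5 + 1/3 = 16/3
  9 + 3/16 = 147/16
  6 + 16/147 = 898/147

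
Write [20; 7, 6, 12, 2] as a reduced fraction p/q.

Fold from the inside: start with 2/1.
  12 + 1/2 = 25/2
  6 + 2/25 = 152/25
  7 + 25/152 = 1089/152
  20 + 152/1089 = 21932/1089

21932/1089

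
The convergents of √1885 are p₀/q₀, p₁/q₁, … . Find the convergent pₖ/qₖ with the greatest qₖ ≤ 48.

√1885 = [43; 2, 2, 2, 86, …] (period length 4).
Convergents:
  p_0/q_0 = 43/1
  p_1/q_1 = 87/2
  p_2/q_2 = 217/5
  p_3/q_3 = 521/12
  p_4/q_4 = 45023/1037
q_3 = 12 ≤ 48 < 1037 = q_4, so the answer is 521/12.

521/12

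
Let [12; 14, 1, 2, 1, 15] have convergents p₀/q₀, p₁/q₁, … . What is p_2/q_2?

181/15

Using pₖ = aₖpₖ₋₁ + pₖ₋₂, qₖ = aₖqₖ₋₁ + qₖ₋₂ (with p₋₁=1, p₋₂=0, q₋₁=0, q₋₂=1):
  k=0: a=12, p=12, q=1
  k=1: a=14, p=169, q=14
  k=2: a=1, p=181, q=15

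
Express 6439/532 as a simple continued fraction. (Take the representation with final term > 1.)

[12; 9, 1, 2, 18]

6439 = 12*532 + 55
532 = 9*55 + 37
55 = 1*37 + 18
37 = 2*18 + 1
18 = 18*1 + 0  (stop)
So 6439/532 = [12; 9, 1, 2, 18].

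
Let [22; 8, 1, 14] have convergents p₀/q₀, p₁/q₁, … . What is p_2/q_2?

199/9

Using pₖ = aₖpₖ₋₁ + pₖ₋₂, qₖ = aₖqₖ₋₁ + qₖ₋₂ (with p₋₁=1, p₋₂=0, q₋₁=0, q₋₂=1):
  k=0: a=22, p=22, q=1
  k=1: a=8, p=177, q=8
  k=2: a=1, p=199, q=9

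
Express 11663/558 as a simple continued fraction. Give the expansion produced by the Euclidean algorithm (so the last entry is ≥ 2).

[20; 1, 9, 6, 1, 7]

11663 = 20*558 + 503
558 = 1*503 + 55
503 = 9*55 + 8
55 = 6*8 + 7
8 = 1*7 + 1
7 = 7*1 + 0  (stop)
So 11663/558 = [20; 1, 9, 6, 1, 7].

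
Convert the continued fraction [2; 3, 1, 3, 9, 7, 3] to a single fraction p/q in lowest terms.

7032/3103

Using pₖ = aₖpₖ₋₁ + pₖ₋₂ and qₖ = aₖqₖ₋₁ + qₖ₋₂:
  k=0: a=2, p=2, q=1
  k=1: a=3, p=7, q=3
  k=2: a=1, p=9, q=4
  k=3: a=3, p=34, q=15
  k=4: a=9, p=315, q=139
  k=5: a=7, p=2239, q=988
  k=6: a=3, p=7032, q=3103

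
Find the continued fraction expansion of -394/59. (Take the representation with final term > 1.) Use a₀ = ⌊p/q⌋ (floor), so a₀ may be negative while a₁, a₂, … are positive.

[-7; 3, 9, 2]

-394 = -7×59 + 19
59 = 3×19 + 2
19 = 9×2 + 1
2 = 2×1 + 0  (stop)
So -394/59 = [-7; 3, 9, 2].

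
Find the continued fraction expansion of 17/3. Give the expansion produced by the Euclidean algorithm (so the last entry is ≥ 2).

[5; 1, 2]

17 = 5×3 + 2
3 = 1×2 + 1
2 = 2×1 + 0  (stop)
So 17/3 = [5; 1, 2].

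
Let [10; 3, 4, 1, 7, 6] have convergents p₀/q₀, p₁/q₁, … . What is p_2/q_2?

Using pₖ = aₖpₖ₋₁ + pₖ₋₂, qₖ = aₖqₖ₋₁ + qₖ₋₂ (with p₋₁=1, p₋₂=0, q₋₁=0, q₋₂=1):
  k=0: a=10, p=10, q=1
  k=1: a=3, p=31, q=3
  k=2: a=4, p=134, q=13

134/13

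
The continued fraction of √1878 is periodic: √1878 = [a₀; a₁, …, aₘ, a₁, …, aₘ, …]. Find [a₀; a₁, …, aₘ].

[43; 2, 1, 42, 1, 2, 86]

a₀ = ⌊√1878⌋ = 43.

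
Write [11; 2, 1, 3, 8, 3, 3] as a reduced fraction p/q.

10715/943

Fold from the inside: start with 3/1.
  3 + 1/3 = 10/3
  8 + 3/10 = 83/10
  3 + 10/83 = 259/83
  1 + 83/259 = 342/259
  2 + 259/342 = 943/342
  11 + 342/943 = 10715/943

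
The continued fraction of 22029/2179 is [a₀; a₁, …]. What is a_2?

8

22029 = 10·2179 + 239   →  a_0 = 10
2179 = 9·239 + 28   →  a_1 = 9
239 = 8·28 + 15   →  a_2 = 8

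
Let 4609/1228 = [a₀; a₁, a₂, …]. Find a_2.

4609 = 3·1228 + 925   →  a_0 = 3
1228 = 1·925 + 303   →  a_1 = 1
925 = 3·303 + 16   →  a_2 = 3

3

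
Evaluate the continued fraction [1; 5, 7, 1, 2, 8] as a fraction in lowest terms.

Fold from the inside: start with 8/1.
  2 + 1/8 = 17/8
  1 + 8/17 = 25/17
  7 + 17/25 = 192/25
  5 + 25/192 = 985/192
  1 + 192/985 = 1177/985

1177/985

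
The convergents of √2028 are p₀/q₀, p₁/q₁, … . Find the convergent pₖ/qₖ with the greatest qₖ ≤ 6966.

√2028 = [45; 30, 90, …] (period length 2).
Convergents:
  p_0/q_0 = 45/1
  p_1/q_1 = 1351/30
  p_2/q_2 = 121635/2701
  p_3/q_3 = 3650401/81060
q_2 = 2701 ≤ 6966 < 81060 = q_3, so the answer is 121635/2701.

121635/2701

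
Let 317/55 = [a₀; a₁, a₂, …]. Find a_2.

3

317 = 5·55 + 42   →  a_0 = 5
55 = 1·42 + 13   →  a_1 = 1
42 = 3·13 + 3   →  a_2 = 3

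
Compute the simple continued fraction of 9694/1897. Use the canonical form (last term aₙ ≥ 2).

9694 = 5×1897 + 209
1897 = 9×209 + 16
209 = 13×16 + 1
16 = 16×1 + 0  (stop)
So 9694/1897 = [5; 9, 13, 16].

[5; 9, 13, 16]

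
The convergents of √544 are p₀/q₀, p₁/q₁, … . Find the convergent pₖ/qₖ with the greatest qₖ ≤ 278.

√544 = [23; 3, 11, 3, 46, …] (period length 4).
Convergents:
  p_0/q_0 = 23/1
  p_1/q_1 = 70/3
  p_2/q_2 = 793/34
  p_3/q_3 = 2449/105
  p_4/q_4 = 113447/4864
q_3 = 105 ≤ 278 < 4864 = q_4, so the answer is 2449/105.

2449/105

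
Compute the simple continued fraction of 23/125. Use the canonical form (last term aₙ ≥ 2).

23 = 0*125 + 23
125 = 5*23 + 10
23 = 2*10 + 3
10 = 3*3 + 1
3 = 3*1 + 0  (stop)
So 23/125 = [0; 5, 2, 3, 3].

[0; 5, 2, 3, 3]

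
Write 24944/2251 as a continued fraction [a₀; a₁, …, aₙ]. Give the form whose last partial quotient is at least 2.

24944 = 11·2251 + 183
2251 = 12·183 + 55
183 = 3·55 + 18
55 = 3·18 + 1
18 = 18·1 + 0  (stop)
So 24944/2251 = [11; 12, 3, 3, 18].

[11; 12, 3, 3, 18]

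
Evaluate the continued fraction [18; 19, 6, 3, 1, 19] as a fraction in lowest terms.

Fold from the inside: start with 19/1.
  1 + 1/19 = 20/19
  3 + 19/20 = 79/20
  6 + 20/79 = 494/79
  19 + 79/494 = 9465/494
  18 + 494/9465 = 170864/9465

170864/9465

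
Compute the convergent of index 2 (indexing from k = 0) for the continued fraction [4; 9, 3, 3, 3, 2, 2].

Using pₖ = aₖpₖ₋₁ + pₖ₋₂, qₖ = aₖqₖ₋₁ + qₖ₋₂ (with p₋₁=1, p₋₂=0, q₋₁=0, q₋₂=1):
  k=0: a=4, p=4, q=1
  k=1: a=9, p=37, q=9
  k=2: a=3, p=115, q=28

115/28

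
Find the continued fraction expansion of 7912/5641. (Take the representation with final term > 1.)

[1; 2, 2, 15, 18, 4]

7912 = 1·5641 + 2271
5641 = 2·2271 + 1099
2271 = 2·1099 + 73
1099 = 15·73 + 4
73 = 18·4 + 1
4 = 4·1 + 0  (stop)
So 7912/5641 = [1; 2, 2, 15, 18, 4].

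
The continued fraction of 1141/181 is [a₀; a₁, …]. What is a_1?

1141 = 6·181 + 55   →  a_0 = 6
181 = 3·55 + 16   →  a_1 = 3

3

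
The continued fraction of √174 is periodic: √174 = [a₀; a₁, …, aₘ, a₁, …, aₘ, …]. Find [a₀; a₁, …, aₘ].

[13; 5, 4, 5, 26]

a₀ = ⌊√174⌋ = 13.
With m₀=0, d₀=1 and mₖ₊₁ = dₖaₖ − mₖ, dₖ₊₁ = (n − mₖ₊₁²)/dₖ, aₖ₊₁ = ⌊(a₀+mₖ₊₁)/dₖ₊₁⌋:
  k=1: m=13, d=5, a=5
  k=2: m=12, d=6, a=4
  k=3: m=12, d=5, a=5
  k=4: m=13, d=1, a=26
d=1 and a=2a₀=26 at k=4, so the next step gives (m, d) = (13, 5) again — its k=1 value — and the period has length 4.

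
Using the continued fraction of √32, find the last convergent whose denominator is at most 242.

577/102

√32 = [5; 1, 1, 1, 10, …] (period length 4).
Convergents:
  p_0/q_0 = 5/1
  p_1/q_1 = 6/1
  p_2/q_2 = 11/2
  p_3/q_3 = 17/3
  p_4/q_4 = 181/32
  p_5/q_5 = 198/35
  p_6/q_6 = 379/67
  p_7/q_7 = 577/102
  p_8/q_8 = 6149/1087
q_7 = 102 ≤ 242 < 1087 = q_8, so the answer is 577/102.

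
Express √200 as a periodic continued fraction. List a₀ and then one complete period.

[14; 7, 28]

a₀ = ⌊√200⌋ = 14.
With m₀=0, d₀=1 and mₖ₊₁ = dₖaₖ − mₖ, dₖ₊₁ = (n − mₖ₊₁²)/dₖ, aₖ₊₁ = ⌊(a₀+mₖ₊₁)/dₖ₊₁⌋:
  k=1: m=14, d=4, a=7
  k=2: m=14, d=1, a=28
d=1 and a=2a₀=28 at k=2, so the next step gives (m, d) = (14, 4) again — its k=1 value — and the period has length 2.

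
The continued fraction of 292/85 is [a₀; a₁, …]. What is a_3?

292 = 3·85 + 37   →  a_0 = 3
85 = 2·37 + 11   →  a_1 = 2
37 = 3·11 + 4   →  a_2 = 3
11 = 2·4 + 3   →  a_3 = 2

2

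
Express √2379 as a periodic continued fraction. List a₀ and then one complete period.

a₀ = ⌊√2379⌋ = 48.

[48; 1, 3, 2, 3, 1, 96]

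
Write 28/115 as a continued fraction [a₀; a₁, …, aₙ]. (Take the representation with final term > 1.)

[0; 4, 9, 3]

28 = 0*115 + 28
115 = 4*28 + 3
28 = 9*3 + 1
3 = 3*1 + 0  (stop)
So 28/115 = [0; 4, 9, 3].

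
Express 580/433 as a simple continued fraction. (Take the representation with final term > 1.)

[1; 2, 1, 17, 2, 1, 2]

580 = 1·433 + 147
433 = 2·147 + 139
147 = 1·139 + 8
139 = 17·8 + 3
8 = 2·3 + 2
3 = 1·2 + 1
2 = 2·1 + 0  (stop)
So 580/433 = [1; 2, 1, 17, 2, 1, 2].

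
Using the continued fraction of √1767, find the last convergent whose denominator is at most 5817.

98910/2353

√1767 = [42; 28, 84, …] (period length 2).
Convergents:
  p_0/q_0 = 42/1
  p_1/q_1 = 1177/28
  p_2/q_2 = 98910/2353
  p_3/q_3 = 2770657/65912
q_2 = 2353 ≤ 5817 < 65912 = q_3, so the answer is 98910/2353.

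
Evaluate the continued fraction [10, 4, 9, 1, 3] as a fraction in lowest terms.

Using pₖ = aₖpₖ₋₁ + pₖ₋₂ and qₖ = aₖqₖ₋₁ + qₖ₋₂:
  k=0: a=10, p=10, q=1
  k=1: a=4, p=41, q=4
  k=2: a=9, p=379, q=37
  k=3: a=1, p=420, q=41
  k=4: a=3, p=1639, q=160

1639/160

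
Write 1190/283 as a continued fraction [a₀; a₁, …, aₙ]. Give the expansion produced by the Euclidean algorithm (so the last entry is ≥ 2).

1190 = 4·283 + 58
283 = 4·58 + 51
58 = 1·51 + 7
51 = 7·7 + 2
7 = 3·2 + 1
2 = 2·1 + 0  (stop)
So 1190/283 = [4; 4, 1, 7, 3, 2].

[4; 4, 1, 7, 3, 2]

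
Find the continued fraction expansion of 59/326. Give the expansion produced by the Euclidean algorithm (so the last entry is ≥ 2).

59 = 0·326 + 59
326 = 5·59 + 31
59 = 1·31 + 28
31 = 1·28 + 3
28 = 9·3 + 1
3 = 3·1 + 0  (stop)
So 59/326 = [0; 5, 1, 1, 9, 3].

[0; 5, 1, 1, 9, 3]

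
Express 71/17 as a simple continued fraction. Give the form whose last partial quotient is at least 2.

[4; 5, 1, 2]

71 = 4·17 + 3
17 = 5·3 + 2
3 = 1·2 + 1
2 = 2·1 + 0  (stop)
So 71/17 = [4; 5, 1, 2].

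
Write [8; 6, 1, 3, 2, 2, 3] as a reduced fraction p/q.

Using pₖ = aₖpₖ₋₁ + pₖ₋₂ and qₖ = aₖqₖ₋₁ + qₖ₋₂:
  k=0: a=8, p=8, q=1
  k=1: a=6, p=49, q=6
  k=2: a=1, p=57, q=7
  k=3: a=3, p=220, q=27
  k=4: a=2, p=497, q=61
  k=5: a=2, p=1214, q=149
  k=6: a=3, p=4139, q=508

4139/508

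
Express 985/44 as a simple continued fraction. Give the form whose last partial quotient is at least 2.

985 = 22*44 + 17
44 = 2*17 + 10
17 = 1*10 + 7
10 = 1*7 + 3
7 = 2*3 + 1
3 = 3*1 + 0  (stop)
So 985/44 = [22; 2, 1, 1, 2, 3].

[22; 2, 1, 1, 2, 3]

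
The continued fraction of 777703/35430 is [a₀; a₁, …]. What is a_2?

19

777703 = 21·35430 + 33673   →  a_0 = 21
35430 = 1·33673 + 1757   →  a_1 = 1
33673 = 19·1757 + 290   →  a_2 = 19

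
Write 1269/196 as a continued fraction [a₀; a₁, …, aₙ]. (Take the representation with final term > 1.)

[6; 2, 9, 3, 3]

1269 = 6×196 + 93
196 = 2×93 + 10
93 = 9×10 + 3
10 = 3×3 + 1
3 = 3×1 + 0  (stop)
So 1269/196 = [6; 2, 9, 3, 3].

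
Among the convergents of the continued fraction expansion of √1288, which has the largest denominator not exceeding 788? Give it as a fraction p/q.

23220/647

√1288 = [35; 1, 7, 1, 70, …] (period length 4).
Convergents:
  p_0/q_0 = 35/1
  p_1/q_1 = 36/1
  p_2/q_2 = 287/8
  p_3/q_3 = 323/9
  p_4/q_4 = 22897/638
  p_5/q_5 = 23220/647
  p_6/q_6 = 185437/5167
q_5 = 647 ≤ 788 < 5167 = q_6, so the answer is 23220/647.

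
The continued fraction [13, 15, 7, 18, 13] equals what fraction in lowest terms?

Fold from the inside: start with 13/1.
  18 + 1/13 = 235/13
  7 + 13/235 = 1658/235
  15 + 235/1658 = 25105/1658
  13 + 1658/25105 = 328023/25105

328023/25105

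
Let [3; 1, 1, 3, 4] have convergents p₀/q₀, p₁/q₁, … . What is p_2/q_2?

Using pₖ = aₖpₖ₋₁ + pₖ₋₂, qₖ = aₖqₖ₋₁ + qₖ₋₂ (with p₋₁=1, p₋₂=0, q₋₁=0, q₋₂=1):
  k=0: a=3, p=3, q=1
  k=1: a=1, p=4, q=1
  k=2: a=1, p=7, q=2

7/2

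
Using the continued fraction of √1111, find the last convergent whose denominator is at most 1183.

19999/600

√1111 = [33; 3, 66, …] (period length 2).
Convergents:
  p_0/q_0 = 33/1
  p_1/q_1 = 100/3
  p_2/q_2 = 6633/199
  p_3/q_3 = 19999/600
  p_4/q_4 = 1326567/39799
q_3 = 600 ≤ 1183 < 39799 = q_4, so the answer is 19999/600.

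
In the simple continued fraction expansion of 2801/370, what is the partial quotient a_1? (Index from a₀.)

1

2801 = 7·370 + 211   →  a_0 = 7
370 = 1·211 + 159   →  a_1 = 1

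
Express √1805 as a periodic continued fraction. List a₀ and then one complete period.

[42; 2, 16, 2, 84]

a₀ = ⌊√1805⌋ = 42.
With m₀=0, d₀=1 and mₖ₊₁ = dₖaₖ − mₖ, dₖ₊₁ = (n − mₖ₊₁²)/dₖ, aₖ₊₁ = ⌊(a₀+mₖ₊₁)/dₖ₊₁⌋:
  k=1: m=42, d=41, a=2
  k=2: m=40, d=5, a=16
  k=3: m=40, d=41, a=2
  k=4: m=42, d=1, a=84
d=1 and a=2a₀=84 at k=4, so the next step gives (m, d) = (42, 41) again — its k=1 value — and the period has length 4.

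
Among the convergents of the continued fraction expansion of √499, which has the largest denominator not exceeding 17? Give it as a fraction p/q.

√499 = [22; 2, 1, 21, 1, 2, 44, …] (period length 6).
Convergents:
  p_0/q_0 = 22/1
  p_1/q_1 = 45/2
  p_2/q_2 = 67/3
  p_3/q_3 = 1452/65
q_2 = 3 ≤ 17 < 65 = q_3, so the answer is 67/3.

67/3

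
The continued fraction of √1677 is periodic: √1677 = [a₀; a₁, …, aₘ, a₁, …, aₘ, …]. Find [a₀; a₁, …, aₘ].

[40; 1, 19, 2, 19, 1, 80]

a₀ = ⌊√1677⌋ = 40.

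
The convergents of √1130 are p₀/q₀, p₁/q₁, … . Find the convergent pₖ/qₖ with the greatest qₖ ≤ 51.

√1130 = [33; 1, 1, 1, 1, 1, 1, 66, …] (period length 7).
Convergents:
  p_0/q_0 = 33/1
  p_1/q_1 = 34/1
  p_2/q_2 = 67/2
  p_3/q_3 = 101/3
  p_4/q_4 = 168/5
  p_5/q_5 = 269/8
  p_6/q_6 = 437/13
  p_7/q_7 = 29111/866
q_6 = 13 ≤ 51 < 866 = q_7, so the answer is 437/13.

437/13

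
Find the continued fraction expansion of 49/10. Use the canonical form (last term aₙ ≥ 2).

[4; 1, 9]

49 = 4*10 + 9
10 = 1*9 + 1
9 = 9*1 + 0  (stop)
So 49/10 = [4; 1, 9].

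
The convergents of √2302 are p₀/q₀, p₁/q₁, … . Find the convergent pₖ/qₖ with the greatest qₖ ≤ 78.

√2302 = [47; 1, 46, 1, 94, …] (period length 4).
Convergents:
  p_0/q_0 = 47/1
  p_1/q_1 = 48/1
  p_2/q_2 = 2255/47
  p_3/q_3 = 2303/48
  p_4/q_4 = 218737/4559
q_3 = 48 ≤ 78 < 4559 = q_4, so the answer is 2303/48.

2303/48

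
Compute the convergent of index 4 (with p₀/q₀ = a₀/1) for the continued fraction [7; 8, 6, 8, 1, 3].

Using pₖ = aₖpₖ₋₁ + pₖ₋₂, qₖ = aₖqₖ₋₁ + qₖ₋₂ (with p₋₁=1, p₋₂=0, q₋₁=0, q₋₂=1):
  k=0: a=7, p=7, q=1
  k=1: a=8, p=57, q=8
  k=2: a=6, p=349, q=49
  k=3: a=8, p=2849, q=400
  k=4: a=1, p=3198, q=449

3198/449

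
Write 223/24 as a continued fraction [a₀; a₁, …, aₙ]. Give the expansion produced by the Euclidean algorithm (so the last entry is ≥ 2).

223 = 9×24 + 7
24 = 3×7 + 3
7 = 2×3 + 1
3 = 3×1 + 0  (stop)
So 223/24 = [9; 3, 2, 3].

[9; 3, 2, 3]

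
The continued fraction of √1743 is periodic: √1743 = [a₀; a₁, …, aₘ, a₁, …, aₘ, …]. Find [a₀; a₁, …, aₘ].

[41; 1, 2, 1, 82]

a₀ = ⌊√1743⌋ = 41.
With m₀=0, d₀=1 and mₖ₊₁ = dₖaₖ − mₖ, dₖ₊₁ = (n − mₖ₊₁²)/dₖ, aₖ₊₁ = ⌊(a₀+mₖ₊₁)/dₖ₊₁⌋:
  k=1: m=41, d=62, a=1
  k=2: m=21, d=21, a=2
  k=3: m=21, d=62, a=1
  k=4: m=41, d=1, a=82
d=1 and a=2a₀=82 at k=4, so the next step gives (m, d) = (41, 62) again — its k=1 value — and the period has length 4.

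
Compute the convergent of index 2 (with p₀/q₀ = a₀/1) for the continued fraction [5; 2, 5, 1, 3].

Using pₖ = aₖpₖ₋₁ + pₖ₋₂, qₖ = aₖqₖ₋₁ + qₖ₋₂ (with p₋₁=1, p₋₂=0, q₋₁=0, q₋₂=1):
  k=0: a=5, p=5, q=1
  k=1: a=2, p=11, q=2
  k=2: a=5, p=60, q=11

60/11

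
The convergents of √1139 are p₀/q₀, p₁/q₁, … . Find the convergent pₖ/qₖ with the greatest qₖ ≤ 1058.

√1139 = [33; 1, 2, 1, 66, …] (period length 4).
Convergents:
  p_0/q_0 = 33/1
  p_1/q_1 = 34/1
  p_2/q_2 = 101/3
  p_3/q_3 = 135/4
  p_4/q_4 = 9011/267
  p_5/q_5 = 9146/271
  p_6/q_6 = 27303/809
  p_7/q_7 = 36449/1080
q_6 = 809 ≤ 1058 < 1080 = q_7, so the answer is 27303/809.

27303/809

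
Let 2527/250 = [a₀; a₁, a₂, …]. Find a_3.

2527 = 10·250 + 27   →  a_0 = 10
250 = 9·27 + 7   →  a_1 = 9
27 = 3·7 + 6   →  a_2 = 3
7 = 1·6 + 1   →  a_3 = 1

1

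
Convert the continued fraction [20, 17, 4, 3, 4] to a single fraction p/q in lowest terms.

Fold from the inside: start with 4/1.
  3 + 1/4 = 13/4
  4 + 4/13 = 56/13
  17 + 13/56 = 965/56
  20 + 56/965 = 19356/965

19356/965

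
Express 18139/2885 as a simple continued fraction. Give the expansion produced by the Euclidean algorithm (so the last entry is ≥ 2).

[6; 3, 2, 12, 16, 2]

18139 = 6·2885 + 829
2885 = 3·829 + 398
829 = 2·398 + 33
398 = 12·33 + 2
33 = 16·2 + 1
2 = 2·1 + 0  (stop)
So 18139/2885 = [6; 3, 2, 12, 16, 2].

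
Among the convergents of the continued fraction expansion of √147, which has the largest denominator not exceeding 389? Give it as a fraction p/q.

√147 = [12; 8, 24, …] (period length 2).
Convergents:
  p_0/q_0 = 12/1
  p_1/q_1 = 97/8
  p_2/q_2 = 2340/193
  p_3/q_3 = 18817/1552
q_2 = 193 ≤ 389 < 1552 = q_3, so the answer is 2340/193.

2340/193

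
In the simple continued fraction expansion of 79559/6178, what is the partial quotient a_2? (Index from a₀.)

7

79559 = 12·6178 + 5423   →  a_0 = 12
6178 = 1·5423 + 755   →  a_1 = 1
5423 = 7·755 + 138   →  a_2 = 7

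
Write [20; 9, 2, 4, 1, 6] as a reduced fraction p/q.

Fold from the inside: start with 6/1.
  1 + 1/6 = 7/6
  4 + 6/7 = 34/7
  2 + 7/34 = 75/34
  9 + 34/75 = 709/75
  20 + 75/709 = 14255/709

14255/709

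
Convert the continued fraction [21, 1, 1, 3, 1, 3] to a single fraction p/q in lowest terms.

733/34

Fold from the inside: start with 3/1.
  1 + 1/3 = 4/3
  3 + 3/4 = 15/4
  1 + 4/15 = 19/15
  1 + 15/19 = 34/19
  21 + 19/34 = 733/34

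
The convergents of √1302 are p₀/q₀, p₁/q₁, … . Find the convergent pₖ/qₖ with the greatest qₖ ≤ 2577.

√1302 = [36; 12, 72, …] (period length 2).
Convergents:
  p_0/q_0 = 36/1
  p_1/q_1 = 433/12
  p_2/q_2 = 31212/865
  p_3/q_3 = 374977/10392
q_2 = 865 ≤ 2577 < 10392 = q_3, so the answer is 31212/865.

31212/865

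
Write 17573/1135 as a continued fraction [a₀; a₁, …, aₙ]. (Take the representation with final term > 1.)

17573 = 15·1135 + 548
1135 = 2·548 + 39
548 = 14·39 + 2
39 = 19·2 + 1
2 = 2·1 + 0  (stop)
So 17573/1135 = [15; 2, 14, 19, 2].

[15; 2, 14, 19, 2]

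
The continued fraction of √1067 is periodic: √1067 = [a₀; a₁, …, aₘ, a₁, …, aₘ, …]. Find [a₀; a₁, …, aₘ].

a₀ = ⌊√1067⌋ = 32.
With m₀=0, d₀=1 and mₖ₊₁ = dₖaₖ − mₖ, dₖ₊₁ = (n − mₖ₊₁²)/dₖ, aₖ₊₁ = ⌊(a₀+mₖ₊₁)/dₖ₊₁⌋:
  k=1: m=32, d=43, a=1
  k=2: m=11, d=22, a=1
  k=3: m=11, d=43, a=1
  k=4: m=32, d=1, a=64
d=1 and a=2a₀=64 at k=4, so the next step gives (m, d) = (32, 43) again — its k=1 value — and the period has length 4.

[32; 1, 1, 1, 64]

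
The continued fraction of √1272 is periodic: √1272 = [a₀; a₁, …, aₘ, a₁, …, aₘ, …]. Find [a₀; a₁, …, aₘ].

a₀ = ⌊√1272⌋ = 35.
With m₀=0, d₀=1 and mₖ₊₁ = dₖaₖ − mₖ, dₖ₊₁ = (n − mₖ₊₁²)/dₖ, aₖ₊₁ = ⌊(a₀+mₖ₊₁)/dₖ₊₁⌋:
  k=1: m=35, d=47, a=1
  k=2: m=12, d=24, a=1
  k=3: m=12, d=47, a=1
  k=4: m=35, d=1, a=70
d=1 and a=2a₀=70 at k=4, so the next step gives (m, d) = (35, 47) again — its k=1 value — and the period has length 4.

[35; 1, 1, 1, 70]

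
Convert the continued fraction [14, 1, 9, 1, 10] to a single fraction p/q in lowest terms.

1789/120

Using pₖ = aₖpₖ₋₁ + pₖ₋₂ and qₖ = aₖqₖ₋₁ + qₖ₋₂:
  k=0: a=14, p=14, q=1
  k=1: a=1, p=15, q=1
  k=2: a=9, p=149, q=10
  k=3: a=1, p=164, q=11
  k=4: a=10, p=1789, q=120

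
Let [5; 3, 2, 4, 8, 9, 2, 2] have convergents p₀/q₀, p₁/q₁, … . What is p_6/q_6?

25959/4907

Using pₖ = aₖpₖ₋₁ + pₖ₋₂, qₖ = aₖqₖ₋₁ + qₖ₋₂ (with p₋₁=1, p₋₂=0, q₋₁=0, q₋₂=1):
  k=0: a=5, p=5, q=1
  k=1: a=3, p=16, q=3
  k=2: a=2, p=37, q=7
  k=3: a=4, p=164, q=31
  k=4: a=8, p=1349, q=255
  k=5: a=9, p=12305, q=2326
  k=6: a=2, p=25959, q=4907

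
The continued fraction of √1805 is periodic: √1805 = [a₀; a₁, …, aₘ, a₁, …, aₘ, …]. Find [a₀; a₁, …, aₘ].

[42; 2, 16, 2, 84]

a₀ = ⌊√1805⌋ = 42.
With m₀=0, d₀=1 and mₖ₊₁ = dₖaₖ − mₖ, dₖ₊₁ = (n − mₖ₊₁²)/dₖ, aₖ₊₁ = ⌊(a₀+mₖ₊₁)/dₖ₊₁⌋:
  k=1: m=42, d=41, a=2
  k=2: m=40, d=5, a=16
  k=3: m=40, d=41, a=2
  k=4: m=42, d=1, a=84
d=1 and a=2a₀=84 at k=4, so the next step gives (m, d) = (42, 41) again — its k=1 value — and the period has length 4.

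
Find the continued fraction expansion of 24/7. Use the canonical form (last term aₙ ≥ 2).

[3; 2, 3]

24 = 3·7 + 3
7 = 2·3 + 1
3 = 3·1 + 0  (stop)
So 24/7 = [3; 2, 3].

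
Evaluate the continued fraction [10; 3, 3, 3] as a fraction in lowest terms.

Fold from the inside: start with 3/1.
  3 + 1/3 = 10/3
  3 + 3/10 = 33/10
  10 + 10/33 = 340/33

340/33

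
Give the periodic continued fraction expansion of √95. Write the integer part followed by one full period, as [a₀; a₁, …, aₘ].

[9; 1, 2, 1, 18]

a₀ = ⌊√95⌋ = 9.
With m₀=0, d₀=1 and mₖ₊₁ = dₖaₖ − mₖ, dₖ₊₁ = (n − mₖ₊₁²)/dₖ, aₖ₊₁ = ⌊(a₀+mₖ₊₁)/dₖ₊₁⌋:
  k=1: m=9, d=14, a=1
  k=2: m=5, d=5, a=2
  k=3: m=5, d=14, a=1
  k=4: m=9, d=1, a=18
d=1 and a=2a₀=18 at k=4, so the next step gives (m, d) = (9, 14) again — its k=1 value — and the period has length 4.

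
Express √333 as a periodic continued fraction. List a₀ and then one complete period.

[18; 4, 36]

a₀ = ⌊√333⌋ = 18.
With m₀=0, d₀=1 and mₖ₊₁ = dₖaₖ − mₖ, dₖ₊₁ = (n − mₖ₊₁²)/dₖ, aₖ₊₁ = ⌊(a₀+mₖ₊₁)/dₖ₊₁⌋:
  k=1: m=18, d=9, a=4
  k=2: m=18, d=1, a=36
d=1 and a=2a₀=36 at k=2, so the next step gives (m, d) = (18, 9) again — its k=1 value — and the period has length 2.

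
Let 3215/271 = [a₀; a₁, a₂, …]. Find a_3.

3215 = 11·271 + 234   →  a_0 = 11
271 = 1·234 + 37   →  a_1 = 1
234 = 6·37 + 12   →  a_2 = 6
37 = 3·12 + 1   →  a_3 = 3

3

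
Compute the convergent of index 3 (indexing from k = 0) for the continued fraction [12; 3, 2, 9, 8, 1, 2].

811/66

Using pₖ = aₖpₖ₋₁ + pₖ₋₂, qₖ = aₖqₖ₋₁ + qₖ₋₂ (with p₋₁=1, p₋₂=0, q₋₁=0, q₋₂=1):
  k=0: a=12, p=12, q=1
  k=1: a=3, p=37, q=3
  k=2: a=2, p=86, q=7
  k=3: a=9, p=811, q=66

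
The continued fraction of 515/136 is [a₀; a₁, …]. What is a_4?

2

515 = 3·136 + 107   →  a_0 = 3
136 = 1·107 + 29   →  a_1 = 1
107 = 3·29 + 20   →  a_2 = 3
29 = 1·20 + 9   →  a_3 = 1
20 = 2·9 + 2   →  a_4 = 2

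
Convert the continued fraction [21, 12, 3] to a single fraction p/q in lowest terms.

780/37

Using pₖ = aₖpₖ₋₁ + pₖ₋₂ and qₖ = aₖqₖ₋₁ + qₖ₋₂:
  k=0: a=21, p=21, q=1
  k=1: a=12, p=253, q=12
  k=2: a=3, p=780, q=37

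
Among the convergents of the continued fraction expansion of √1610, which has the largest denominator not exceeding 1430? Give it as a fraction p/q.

√1610 = [40; 8, 80, …] (period length 2).
Convergents:
  p_0/q_0 = 40/1
  p_1/q_1 = 321/8
  p_2/q_2 = 25720/641
  p_3/q_3 = 206081/5136
q_2 = 641 ≤ 1430 < 5136 = q_3, so the answer is 25720/641.

25720/641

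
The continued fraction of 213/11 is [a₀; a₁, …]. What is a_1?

213 = 19·11 + 4   →  a_0 = 19
11 = 2·4 + 3   →  a_1 = 2

2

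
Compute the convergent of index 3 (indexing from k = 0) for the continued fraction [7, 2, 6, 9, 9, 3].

Using pₖ = aₖpₖ₋₁ + pₖ₋₂, qₖ = aₖqₖ₋₁ + qₖ₋₂ (with p₋₁=1, p₋₂=0, q₋₁=0, q₋₂=1):
  k=0: a=7, p=7, q=1
  k=1: a=2, p=15, q=2
  k=2: a=6, p=97, q=13
  k=3: a=9, p=888, q=119

888/119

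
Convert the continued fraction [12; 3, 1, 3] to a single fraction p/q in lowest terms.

184/15

Using pₖ = aₖpₖ₋₁ + pₖ₋₂ and qₖ = aₖqₖ₋₁ + qₖ₋₂:
  k=0: a=12, p=12, q=1
  k=1: a=3, p=37, q=3
  k=2: a=1, p=49, q=4
  k=3: a=3, p=184, q=15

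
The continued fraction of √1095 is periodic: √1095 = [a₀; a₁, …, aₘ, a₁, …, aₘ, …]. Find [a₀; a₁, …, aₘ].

a₀ = ⌊√1095⌋ = 33.
With m₀=0, d₀=1 and mₖ₊₁ = dₖaₖ − mₖ, dₖ₊₁ = (n − mₖ₊₁²)/dₖ, aₖ₊₁ = ⌊(a₀+mₖ₊₁)/dₖ₊₁⌋:
  k=1: m=33, d=6, a=11
  k=2: m=33, d=1, a=66
d=1 and a=2a₀=66 at k=2, so the next step gives (m, d) = (33, 6) again — its k=1 value — and the period has length 2.

[33; 11, 66]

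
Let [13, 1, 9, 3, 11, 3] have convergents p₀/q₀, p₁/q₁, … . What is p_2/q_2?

Using pₖ = aₖpₖ₋₁ + pₖ₋₂, qₖ = aₖqₖ₋₁ + qₖ₋₂ (with p₋₁=1, p₋₂=0, q₋₁=0, q₋₂=1):
  k=0: a=13, p=13, q=1
  k=1: a=1, p=14, q=1
  k=2: a=9, p=139, q=10

139/10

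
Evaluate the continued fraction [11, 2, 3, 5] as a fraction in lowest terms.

423/37

Fold from the inside: start with 5/1.
  3 + 1/5 = 16/5
  2 + 5/16 = 37/16
  11 + 16/37 = 423/37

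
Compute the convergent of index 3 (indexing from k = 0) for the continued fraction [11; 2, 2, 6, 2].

Using pₖ = aₖpₖ₋₁ + pₖ₋₂, qₖ = aₖqₖ₋₁ + qₖ₋₂ (with p₋₁=1, p₋₂=0, q₋₁=0, q₋₂=1):
  k=0: a=11, p=11, q=1
  k=1: a=2, p=23, q=2
  k=2: a=2, p=57, q=5
  k=3: a=6, p=365, q=32

365/32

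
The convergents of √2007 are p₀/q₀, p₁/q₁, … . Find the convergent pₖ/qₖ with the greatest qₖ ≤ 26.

224/5

√2007 = [44; 1, 3, 1, 88, …] (period length 4).
Convergents:
  p_0/q_0 = 44/1
  p_1/q_1 = 45/1
  p_2/q_2 = 179/4
  p_3/q_3 = 224/5
  p_4/q_4 = 19891/444
q_3 = 5 ≤ 26 < 444 = q_4, so the answer is 224/5.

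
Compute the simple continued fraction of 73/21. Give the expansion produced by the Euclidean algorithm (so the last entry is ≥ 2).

[3; 2, 10]

73 = 3×21 + 10
21 = 2×10 + 1
10 = 10×1 + 0  (stop)
So 73/21 = [3; 2, 10].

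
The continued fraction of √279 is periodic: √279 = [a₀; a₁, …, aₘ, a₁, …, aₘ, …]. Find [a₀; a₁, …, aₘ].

a₀ = ⌊√279⌋ = 16.
With m₀=0, d₀=1 and mₖ₊₁ = dₖaₖ − mₖ, dₖ₊₁ = (n − mₖ₊₁²)/dₖ, aₖ₊₁ = ⌊(a₀+mₖ₊₁)/dₖ₊₁⌋:
  k=1: m=16, d=23, a=1
  k=2: m=7, d=10, a=2
  k=3: m=13, d=11, a=2
  k=4: m=9, d=18, a=1
  k=5: m=9, d=11, a=2
  k=6: m=13, d=10, a=2
  k=7: m=7, d=23, a=1
  k=8: m=16, d=1, a=32
d=1 and a=2a₀=32 at k=8, so the next step gives (m, d) = (16, 23) again — its k=1 value — and the period has length 8.

[16; 1, 2, 2, 1, 2, 2, 1, 32]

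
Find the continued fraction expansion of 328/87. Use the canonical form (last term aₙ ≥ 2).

328 = 3×87 + 67
87 = 1×67 + 20
67 = 3×20 + 7
20 = 2×7 + 6
7 = 1×6 + 1
6 = 6×1 + 0  (stop)
So 328/87 = [3; 1, 3, 2, 1, 6].

[3; 1, 3, 2, 1, 6]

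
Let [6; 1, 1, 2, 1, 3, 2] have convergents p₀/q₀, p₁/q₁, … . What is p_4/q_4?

Using pₖ = aₖpₖ₋₁ + pₖ₋₂, qₖ = aₖqₖ₋₁ + qₖ₋₂ (with p₋₁=1, p₋₂=0, q₋₁=0, q₋₂=1):
  k=0: a=6, p=6, q=1
  k=1: a=1, p=7, q=1
  k=2: a=1, p=13, q=2
  k=3: a=2, p=33, q=5
  k=4: a=1, p=46, q=7

46/7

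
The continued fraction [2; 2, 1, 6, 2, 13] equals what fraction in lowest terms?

1360/579

Fold from the inside: start with 13/1.
  2 + 1/13 = 27/13
  6 + 13/27 = 175/27
  1 + 27/175 = 202/175
  2 + 175/202 = 579/202
  2 + 202/579 = 1360/579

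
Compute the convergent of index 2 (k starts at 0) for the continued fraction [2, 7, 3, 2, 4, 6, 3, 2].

Using pₖ = aₖpₖ₋₁ + pₖ₋₂, qₖ = aₖqₖ₋₁ + qₖ₋₂ (with p₋₁=1, p₋₂=0, q₋₁=0, q₋₂=1):
  k=0: a=2, p=2, q=1
  k=1: a=7, p=15, q=7
  k=2: a=3, p=47, q=22

47/22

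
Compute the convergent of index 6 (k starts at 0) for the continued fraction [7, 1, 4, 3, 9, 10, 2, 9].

24694/3161

Using pₖ = aₖpₖ₋₁ + pₖ₋₂, qₖ = aₖqₖ₋₁ + qₖ₋₂ (with p₋₁=1, p₋₂=0, q₋₁=0, q₋₂=1):
  k=0: a=7, p=7, q=1
  k=1: a=1, p=8, q=1
  k=2: a=4, p=39, q=5
  k=3: a=3, p=125, q=16
  k=4: a=9, p=1164, q=149
  k=5: a=10, p=11765, q=1506
  k=6: a=2, p=24694, q=3161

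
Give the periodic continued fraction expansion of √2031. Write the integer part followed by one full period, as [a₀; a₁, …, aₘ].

a₀ = ⌊√2031⌋ = 45.
With m₀=0, d₀=1 and mₖ₊₁ = dₖaₖ − mₖ, dₖ₊₁ = (n − mₖ₊₁²)/dₖ, aₖ₊₁ = ⌊(a₀+mₖ₊₁)/dₖ₊₁⌋:
  k=1: m=45, d=6, a=15
  k=2: m=45, d=1, a=90
d=1 and a=2a₀=90 at k=2, so the next step gives (m, d) = (45, 6) again — its k=1 value — and the period has length 2.

[45; 15, 90]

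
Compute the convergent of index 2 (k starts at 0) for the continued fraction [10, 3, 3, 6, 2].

103/10

Using pₖ = aₖpₖ₋₁ + pₖ₋₂, qₖ = aₖqₖ₋₁ + qₖ₋₂ (with p₋₁=1, p₋₂=0, q₋₁=0, q₋₂=1):
  k=0: a=10, p=10, q=1
  k=1: a=3, p=31, q=3
  k=2: a=3, p=103, q=10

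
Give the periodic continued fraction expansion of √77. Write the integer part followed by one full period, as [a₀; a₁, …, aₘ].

a₀ = ⌊√77⌋ = 8.
With m₀=0, d₀=1 and mₖ₊₁ = dₖaₖ − mₖ, dₖ₊₁ = (n − mₖ₊₁²)/dₖ, aₖ₊₁ = ⌊(a₀+mₖ₊₁)/dₖ₊₁⌋:
  k=1: m=8, d=13, a=1
  k=2: m=5, d=4, a=3
  k=3: m=7, d=7, a=2
  k=4: m=7, d=4, a=3
  k=5: m=5, d=13, a=1
  k=6: m=8, d=1, a=16
d=1 and a=2a₀=16 at k=6, so the next step gives (m, d) = (8, 13) again — its k=1 value — and the period has length 6.

[8; 1, 3, 2, 3, 1, 16]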